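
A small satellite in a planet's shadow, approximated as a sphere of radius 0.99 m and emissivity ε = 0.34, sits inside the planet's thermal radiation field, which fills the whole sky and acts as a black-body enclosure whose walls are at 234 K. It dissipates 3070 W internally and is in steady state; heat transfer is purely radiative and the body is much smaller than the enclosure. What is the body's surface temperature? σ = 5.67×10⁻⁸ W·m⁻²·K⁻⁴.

For a small grey body in a large enclosure, net radiated power = εσA(T⁴ − T_w⁴).
Steady state: P = εσA(T⁴ − T_w⁴) with A = 4πr² = 12.32 m².
T⁴ = P/(εσA) + T_w⁴ = 3070/(0.34·5.67×10⁻⁸·12.32) + (234)⁴
    = 1.293×10¹⁰ + 2.998×10⁹ = 1.593×10¹⁰ K⁴.

T ≈ 355 K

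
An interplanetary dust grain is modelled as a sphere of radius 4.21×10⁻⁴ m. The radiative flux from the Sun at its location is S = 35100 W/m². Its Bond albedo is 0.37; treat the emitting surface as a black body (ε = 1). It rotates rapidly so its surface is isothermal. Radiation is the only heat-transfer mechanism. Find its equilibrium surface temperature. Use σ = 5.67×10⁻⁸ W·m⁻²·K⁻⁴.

T ≈ 559 K

At equilibrium, absorbed power = emitted power.
Absorbing cross-section = πr² = 5.568×10⁻⁷ m²; emitting surface = 4πr² = 2.227×10⁻⁶ m² (ratio 4).
(1−a)S·A_cross = εσ·A_surf·T⁴  ⇒  T⁴ = (1−a)S/(4σ).
T⁴ = 0.630·35100/(4·5.67×10⁻⁸) = 9.750×10¹⁰ K⁴.
T = (9.750×10¹⁰)^(1/4).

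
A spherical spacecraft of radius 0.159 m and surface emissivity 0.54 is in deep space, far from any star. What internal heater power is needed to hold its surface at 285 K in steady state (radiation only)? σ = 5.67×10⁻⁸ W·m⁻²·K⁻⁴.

P ≈ 64.2 W

P = εσ·4πr²·T⁴.
4πr² = 0.3177 m²; T⁴ = 6.598×10⁹ K⁴.
P = 0.54·5.67×10⁻⁸·0.3177·6.598×10⁹.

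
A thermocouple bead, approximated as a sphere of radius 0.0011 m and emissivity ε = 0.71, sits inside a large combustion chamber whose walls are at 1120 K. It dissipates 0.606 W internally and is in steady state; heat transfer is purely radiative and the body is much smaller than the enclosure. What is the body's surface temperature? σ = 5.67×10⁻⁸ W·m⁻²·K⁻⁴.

T ≈ 1270 K

For a small grey body in a large enclosure, net radiated power = εσA(T⁴ − T_w⁴).
Steady state: P = εσA(T⁴ − T_w⁴) with A = 4πr² = 1.521×10⁻⁵ m².
T⁴ = P/(εσA) + T_w⁴ = 0.606/(0.71·5.67×10⁻⁸·1.521×10⁻⁵) + (1120)⁴
    = 9.900×10¹¹ + 1.574×10¹² = 2.564×10¹² K⁴.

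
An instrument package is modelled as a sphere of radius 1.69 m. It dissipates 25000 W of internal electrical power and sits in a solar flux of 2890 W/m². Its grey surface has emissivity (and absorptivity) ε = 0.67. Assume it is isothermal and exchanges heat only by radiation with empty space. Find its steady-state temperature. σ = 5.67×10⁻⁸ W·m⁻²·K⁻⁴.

At steady state, absorbed solar power + internal power = radiated power.
Absorbed: α·S·A_cross = 0.67·2890·8.973 = 17370 W (cross-section πr²).
Total input = 17370 + 25000 = 42370 W.
Radiated: εσ·A_surf·T⁴ with A_surf = 4πr² = 35.89 m².
T⁴ = 42370/(0.67·5.67×10⁻⁸·35.89) = 3.108×10¹⁰ K⁴.

T ≈ 420 K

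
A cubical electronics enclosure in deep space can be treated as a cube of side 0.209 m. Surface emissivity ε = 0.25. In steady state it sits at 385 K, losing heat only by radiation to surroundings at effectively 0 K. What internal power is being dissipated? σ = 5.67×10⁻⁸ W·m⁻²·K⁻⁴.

P ≈ 81.6 W

Steady state: P = εσA T⁴.
A = 6L² = 0.2621 m²; T⁴ = (385)⁴ = 2.197×10¹⁰ K⁴.
P = 0.25 × 5.67×10⁻⁸ × 0.2621 × 2.197×10¹⁰.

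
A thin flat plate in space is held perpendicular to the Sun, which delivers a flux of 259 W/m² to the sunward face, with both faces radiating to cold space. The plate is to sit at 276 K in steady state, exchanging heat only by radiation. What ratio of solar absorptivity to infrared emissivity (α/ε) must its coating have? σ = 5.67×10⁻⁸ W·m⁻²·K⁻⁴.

α/ε ≈ 2.54

Balance: αS·A = εσ·2A·T⁴ ⇒ α/ε = 2σT⁴/S.
α/ε = 2·5.67×10⁻⁸·(276)⁴/259 = 2·5.67×10⁻⁸·5.803×10⁹/259.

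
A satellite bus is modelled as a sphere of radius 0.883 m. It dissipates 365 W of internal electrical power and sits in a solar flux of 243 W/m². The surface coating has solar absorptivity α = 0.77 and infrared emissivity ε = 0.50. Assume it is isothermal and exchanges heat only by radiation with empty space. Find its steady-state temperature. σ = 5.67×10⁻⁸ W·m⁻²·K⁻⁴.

T ≈ 233 K

At steady state, absorbed solar power + internal power = radiated power.
Absorbed: α·S·A_cross = 0.77·243·2.449 = 458.3 W (cross-section πr²).
Total input = 458.3 + 365 = 823.3 W.
Radiated: εσ·A_surf·T⁴ with A_surf = 4πr² = 9.798 m².
T⁴ = 823.3/(0.50·5.67×10⁻⁸·9.798) = 2.964×10⁹ K⁴.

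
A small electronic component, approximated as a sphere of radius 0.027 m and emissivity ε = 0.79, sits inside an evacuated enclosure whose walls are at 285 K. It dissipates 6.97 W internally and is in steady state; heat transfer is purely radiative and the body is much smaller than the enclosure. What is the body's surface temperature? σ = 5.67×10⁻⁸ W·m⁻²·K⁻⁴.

For a small grey body in a large enclosure, net radiated power = εσA(T⁴ − T_w⁴).
Steady state: P = εσA(T⁴ − T_w⁴) with A = 4πr² = 0.009161 m².
T⁴ = P/(εσA) + T_w⁴ = 6.97/(0.79·5.67×10⁻⁸·0.009161) + (285)⁴
    = 1.699×10¹⁰ + 6.598×10⁹ = 2.358×10¹⁰ K⁴.

T ≈ 392 K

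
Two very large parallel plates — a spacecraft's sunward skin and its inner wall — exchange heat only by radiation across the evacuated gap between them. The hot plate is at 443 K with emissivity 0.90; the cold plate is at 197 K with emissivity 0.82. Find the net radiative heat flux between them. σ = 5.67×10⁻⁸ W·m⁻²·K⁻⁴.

For two infinite grey parallel plates, q = σ(T₁⁴ − T₂⁴)/(1/ε₁ + 1/ε₂ − 1).
T₁⁴ − T₂⁴ = 3.851×10¹⁰ − 1.506×10⁹ = 3.701×10¹⁰ K⁴.
1/ε₁ + 1/ε₂ − 1 = 1.111 + 1.220 − 1 = 1.331.
q = 5.67×10⁻⁸ × 3.701×10¹⁰ / 1.331.

q ≈ 1580 W/m²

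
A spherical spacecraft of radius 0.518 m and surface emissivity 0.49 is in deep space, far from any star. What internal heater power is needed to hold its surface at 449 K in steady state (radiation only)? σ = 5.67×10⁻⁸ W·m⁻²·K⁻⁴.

P ≈ 3810 W

P = εσ·4πr²·T⁴.
4πr² = 3.372 m²; T⁴ = 4.064×10¹⁰ K⁴.
P = 0.49·5.67×10⁻⁸·3.372·4.064×10¹⁰.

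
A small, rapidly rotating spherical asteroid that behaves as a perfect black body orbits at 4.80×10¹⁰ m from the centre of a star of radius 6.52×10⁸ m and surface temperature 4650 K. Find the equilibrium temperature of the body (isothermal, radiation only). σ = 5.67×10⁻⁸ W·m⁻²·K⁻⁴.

The star's surface emits σT_*⁴; at distance d the flux is S = σT_*⁴(R_*/d)².
S = 5.67×10⁻⁸·(4650)⁴·(6.52×10⁸/4.80×10¹⁰)² = 4891 W/m².
For an isothermal sphere T⁴ = (1−a)S/(4σ) = 2.157×10¹⁰ K⁴.

T ≈ 383 K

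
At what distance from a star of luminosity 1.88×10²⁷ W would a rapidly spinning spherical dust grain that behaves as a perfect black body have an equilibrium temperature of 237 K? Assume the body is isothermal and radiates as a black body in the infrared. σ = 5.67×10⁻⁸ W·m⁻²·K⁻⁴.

For an isothermal black-emitting sphere, (1−a)S·πr² = σ·4πr²·T⁴ ⇒ S = 4σT⁴/(1−a).
S = 4·5.67×10⁻⁸·(237)⁴/1.00 = 715.5 W/m².
Flux falls as S = L/(4πd²), so d = √(L/(4πS)) = √(1.88×10²⁷/(4π·715.5)).

d ≈ 4.57×10¹¹ m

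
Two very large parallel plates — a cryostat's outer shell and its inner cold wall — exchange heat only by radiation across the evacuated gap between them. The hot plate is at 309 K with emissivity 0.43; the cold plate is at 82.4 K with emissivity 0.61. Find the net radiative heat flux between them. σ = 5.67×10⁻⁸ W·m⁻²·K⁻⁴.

q ≈ 173 W/m²

For two infinite grey parallel plates, q = σ(T₁⁴ − T₂⁴)/(1/ε₁ + 1/ε₂ − 1).
T₁⁴ − T₂⁴ = 9.117×10⁹ − 4.610×10⁷ = 9.071×10⁹ K⁴.
1/ε₁ + 1/ε₂ − 1 = 2.326 + 1.639 − 1 = 2.965.
q = 5.67×10⁻⁸ × 9.071×10⁹ / 2.965.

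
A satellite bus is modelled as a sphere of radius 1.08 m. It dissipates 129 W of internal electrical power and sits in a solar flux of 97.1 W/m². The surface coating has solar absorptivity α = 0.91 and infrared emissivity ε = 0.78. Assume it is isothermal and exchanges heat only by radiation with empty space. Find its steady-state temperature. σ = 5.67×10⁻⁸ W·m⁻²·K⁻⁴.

At steady state, absorbed solar power + internal power = radiated power.
Absorbed: α·S·A_cross = 0.91·97.1·3.664 = 323.8 W (cross-section πr²).
Total input = 323.8 + 129 = 452.8 W.
Radiated: εσ·A_surf·T⁴ with A_surf = 4πr² = 14.66 m².
T⁴ = 452.8/(0.78·5.67×10⁻⁸·14.66) = 6.985×10⁸ K⁴.

T ≈ 163 K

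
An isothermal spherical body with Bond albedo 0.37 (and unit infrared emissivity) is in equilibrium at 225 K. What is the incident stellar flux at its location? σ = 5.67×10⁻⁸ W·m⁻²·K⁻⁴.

S ≈ 923 W/m²

(1−a)S·πr² = σ·4πr²·T⁴ ⇒ S = 4σT⁴/(1−a).
S = 4·5.67×10⁻⁸·2.563×10⁹/0.630.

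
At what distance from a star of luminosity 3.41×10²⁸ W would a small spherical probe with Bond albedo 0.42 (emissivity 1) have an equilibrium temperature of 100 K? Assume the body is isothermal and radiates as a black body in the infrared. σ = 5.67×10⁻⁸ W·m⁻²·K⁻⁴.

For an isothermal black-emitting sphere, (1−a)S·πr² = σ·4πr²·T⁴ ⇒ S = 4σT⁴/(1−a).
S = 4·5.67×10⁻⁸·(100)⁴/0.580 = 39.10 W/m².
Flux falls as S = L/(4πd²), so d = √(L/(4πS)) = √(3.41×10²⁸/(4π·39.10)).

d ≈ 8.33×10¹² m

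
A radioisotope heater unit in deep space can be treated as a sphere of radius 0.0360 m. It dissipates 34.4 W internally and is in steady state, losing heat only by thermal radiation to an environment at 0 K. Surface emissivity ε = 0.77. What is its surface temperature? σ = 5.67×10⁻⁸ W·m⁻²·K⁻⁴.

Steady state: internal power = radiated power, P = εσA T⁴.
Radiating area A = 4πr² = 0.01629 m².
T⁴ = P/(εσA) = 34.4/(0.77·5.67×10⁻⁸·0.01629) = 4.838×10¹⁰ K⁴.
T = (4.838×10¹⁰)^(1/4).

T ≈ 469 K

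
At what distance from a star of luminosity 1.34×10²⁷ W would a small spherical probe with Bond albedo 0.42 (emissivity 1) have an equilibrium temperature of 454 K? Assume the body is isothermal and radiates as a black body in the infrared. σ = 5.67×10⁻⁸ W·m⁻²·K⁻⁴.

For an isothermal black-emitting sphere, (1−a)S·πr² = σ·4πr²·T⁴ ⇒ S = 4σT⁴/(1−a).
S = 4·5.67×10⁻⁸·(454)⁴/0.580 = 16610 W/m².
Flux falls as S = L/(4πd²), so d = √(L/(4πS)) = √(1.34×10²⁷/(4π·16610)).

d ≈ 8.01×10¹⁰ m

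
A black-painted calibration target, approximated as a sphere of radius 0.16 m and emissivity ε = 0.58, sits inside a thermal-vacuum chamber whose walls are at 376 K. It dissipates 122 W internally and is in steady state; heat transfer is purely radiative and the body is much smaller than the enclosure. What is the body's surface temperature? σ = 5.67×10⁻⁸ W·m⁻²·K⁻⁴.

For a small grey body in a large enclosure, net radiated power = εσA(T⁴ − T_w⁴).
Steady state: P = εσA(T⁴ − T_w⁴) with A = 4πr² = 0.3217 m².
T⁴ = P/(εσA) + T_w⁴ = 122/(0.58·5.67×10⁻⁸·0.3217) + (376)⁴
    = 1.153×10¹⁰ + 1.999×10¹⁰ = 3.152×10¹⁰ K⁴.

T ≈ 421 K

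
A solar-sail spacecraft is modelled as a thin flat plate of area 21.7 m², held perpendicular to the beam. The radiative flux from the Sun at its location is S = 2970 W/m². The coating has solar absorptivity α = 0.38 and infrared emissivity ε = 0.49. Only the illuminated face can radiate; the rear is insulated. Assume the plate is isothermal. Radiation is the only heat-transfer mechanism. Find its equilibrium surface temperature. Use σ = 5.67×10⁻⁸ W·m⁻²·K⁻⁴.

At equilibrium, absorbed power = emitted power.
Absorbing cross-section = A = 21.70 m²; emitting surface = A = 21.70 m² (ratio 1).
αS·A_cross = εσ·A_surf·T⁴  ⇒  T⁴ = αS/(ε·1σ).
T⁴ = 0.380·2970/(0.49·1·5.67×10⁻⁸) = 4.062×10¹⁰ K⁴.
T = (4.062×10¹⁰)^(1/4).

T ≈ 449 K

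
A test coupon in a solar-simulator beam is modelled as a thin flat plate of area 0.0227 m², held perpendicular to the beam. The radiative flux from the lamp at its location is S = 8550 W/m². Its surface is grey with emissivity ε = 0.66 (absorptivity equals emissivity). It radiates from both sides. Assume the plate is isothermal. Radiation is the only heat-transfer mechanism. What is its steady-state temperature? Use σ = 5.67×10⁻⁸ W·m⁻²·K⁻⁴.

At equilibrium, absorbed power = emitted power.
Absorbing cross-section = A = 0.02270 m²; emitting surface = 2A = 0.04540 m² (ratio 2).
εS·A_cross = εσ·A_surf·T⁴  ⇒  T⁴ = S/(2σ)   (ε cancels).
T⁴ = 8550/(2·5.67×10⁻⁸) = 7.540×10¹⁰ K⁴.
T = (7.540×10¹⁰)^(1/4).

T ≈ 524 K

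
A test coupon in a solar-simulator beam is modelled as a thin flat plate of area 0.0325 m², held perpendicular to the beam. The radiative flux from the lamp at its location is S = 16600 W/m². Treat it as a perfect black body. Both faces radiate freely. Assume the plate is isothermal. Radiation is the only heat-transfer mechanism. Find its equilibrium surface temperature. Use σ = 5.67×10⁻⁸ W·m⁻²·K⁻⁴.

At equilibrium, absorbed power = emitted power.
Absorbing cross-section = A = 0.03250 m²; emitting surface = 2A = 0.06500 m² (ratio 2).
S·A_cross = εσ·A_surf·T⁴  ⇒  T⁴ = S/(2σ).
T⁴ = 1.00·16600/(2·5.67×10⁻⁸) = 1.464×10¹¹ K⁴.
T = (1.464×10¹¹)^(1/4).

T ≈ 619 K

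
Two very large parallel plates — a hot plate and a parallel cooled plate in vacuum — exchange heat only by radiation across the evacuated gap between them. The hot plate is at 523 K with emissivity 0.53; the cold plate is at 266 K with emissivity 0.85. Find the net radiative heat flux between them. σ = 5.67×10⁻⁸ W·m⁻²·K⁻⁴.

q ≈ 1920 W/m²

For two infinite grey parallel plates, q = σ(T₁⁴ − T₂⁴)/(1/ε₁ + 1/ε₂ − 1).
T₁⁴ − T₂⁴ = 7.482×10¹⁰ − 5.006×10⁹ = 6.981×10¹⁰ K⁴.
1/ε₁ + 1/ε₂ − 1 = 1.887 + 1.176 − 1 = 2.063.
q = 5.67×10⁻⁸ × 6.981×10¹⁰ / 2.063.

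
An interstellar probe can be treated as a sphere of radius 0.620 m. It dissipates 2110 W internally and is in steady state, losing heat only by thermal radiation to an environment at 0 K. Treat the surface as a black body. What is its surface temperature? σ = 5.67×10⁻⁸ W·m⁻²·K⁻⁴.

Steady state: internal power = radiated power, P = εσA T⁴.
Radiating area A = 4πr² = 4.831 m².
T⁴ = P/(εσA) = 2110/(1.0·5.67×10⁻⁸·4.831) = 7.704×10⁹ K⁴.
T = (7.704×10⁹)^(1/4).

T ≈ 296 K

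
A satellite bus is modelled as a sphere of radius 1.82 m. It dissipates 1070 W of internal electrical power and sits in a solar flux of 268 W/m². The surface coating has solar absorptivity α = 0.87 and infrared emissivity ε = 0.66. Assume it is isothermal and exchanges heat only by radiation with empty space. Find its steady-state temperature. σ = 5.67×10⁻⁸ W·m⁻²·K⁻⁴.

T ≈ 218 K

At steady state, absorbed solar power + internal power = radiated power.
Absorbed: α·S·A_cross = 0.87·268·10.41 = 2426 W (cross-section πr²).
Total input = 2426 + 1070 = 3496 W.
Radiated: εσ·A_surf·T⁴ with A_surf = 4πr² = 41.62 m².
T⁴ = 3496/(0.66·5.67×10⁻⁸·41.62) = 2.245×10⁹ K⁴.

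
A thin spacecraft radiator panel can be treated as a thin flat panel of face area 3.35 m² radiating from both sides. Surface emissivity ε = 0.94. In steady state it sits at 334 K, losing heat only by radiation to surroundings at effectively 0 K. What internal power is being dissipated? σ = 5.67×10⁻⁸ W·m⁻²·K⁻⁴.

P ≈ 4440 W

Steady state: P = εσA T⁴.
A = 2·3.35 = 6.700 m²; T⁴ = (334)⁴ = 1.244×10¹⁰ K⁴.
P = 0.94 × 5.67×10⁻⁸ × 6.700 × 1.244×10¹⁰.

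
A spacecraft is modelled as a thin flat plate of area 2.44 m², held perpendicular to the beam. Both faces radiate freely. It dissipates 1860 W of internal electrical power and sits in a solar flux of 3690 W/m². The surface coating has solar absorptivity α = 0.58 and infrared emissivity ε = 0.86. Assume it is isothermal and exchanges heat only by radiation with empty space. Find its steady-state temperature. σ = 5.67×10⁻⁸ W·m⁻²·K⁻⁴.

T ≈ 415 K

At steady state, absorbed solar power + internal power = radiated power.
Absorbed: α·S·A_cross = 0.58·3690·2.440 = 5222 W (cross-section A).
Total input = 5222 + 1860 = 7082 W.
Radiated: εσ·A_surf·T⁴ with A_surf = 2A = 4.880 m².
T⁴ = 7082/(0.86·5.67×10⁻⁸·4.880) = 2.976×10¹⁰ K⁴.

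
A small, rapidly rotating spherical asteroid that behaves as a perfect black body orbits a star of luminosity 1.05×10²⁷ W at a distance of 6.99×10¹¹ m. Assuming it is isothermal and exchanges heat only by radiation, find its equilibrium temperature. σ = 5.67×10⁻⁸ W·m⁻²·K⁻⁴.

First find the stellar flux at distance d: S = L/(4πd²) = 1.05×10²⁷/(4π·(6.99×10¹¹)²) = 171.0 W/m².
For an isothermal sphere, absorbed (1−a)S·πr² = emitted σ·4πr²·T⁴, so T⁴ = (1−a)S/(4σ).
T⁴ = 1.00·171.0/(4·5.67×10⁻⁸) = 7.540×10⁸ K⁴.

T ≈ 166 K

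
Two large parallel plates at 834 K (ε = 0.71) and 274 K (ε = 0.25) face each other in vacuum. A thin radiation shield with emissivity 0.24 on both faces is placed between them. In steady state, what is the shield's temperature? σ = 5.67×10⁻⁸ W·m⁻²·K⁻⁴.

T_s ≈ 739 K

In steady state the net flux on the hot side equals that on the cold side.
σ(T₁⁴−T_s⁴)/D₁ = σ(T_s⁴−T₂⁴)/D₂, with D₁ = 1/ε₁+1/ε_s−1 = 4.575, D₂ = 1/ε_s+1/ε₂−1 = 7.167.
Solve for T_s⁴: T_s⁴ = (D₂·T₁⁴ + D₁·T₂⁴)/(D₁+D₂) = 2.975×10¹¹ K⁴.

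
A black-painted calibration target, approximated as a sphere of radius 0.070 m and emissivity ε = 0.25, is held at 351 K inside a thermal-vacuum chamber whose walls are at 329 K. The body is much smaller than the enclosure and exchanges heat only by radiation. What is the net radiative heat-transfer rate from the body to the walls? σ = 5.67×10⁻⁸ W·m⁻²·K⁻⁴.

For a small grey body in a large enclosure: P_net = εσA(T_body⁴ − T_wall⁴).
A = 4πr² = 0.06158 m²; T_body⁴ − T_wall⁴ = 1.518×10¹⁰ − 1.172×10¹⁰ = 3.462×10⁹ K⁴.
|P_net| = 0.25·5.67×10⁻⁸·0.06158·3.462×10⁹.

P_net ≈ 3.02 W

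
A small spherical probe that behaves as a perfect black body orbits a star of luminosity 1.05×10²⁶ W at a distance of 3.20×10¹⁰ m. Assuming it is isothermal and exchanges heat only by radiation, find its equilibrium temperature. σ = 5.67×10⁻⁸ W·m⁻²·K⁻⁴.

T ≈ 436 K

First find the stellar flux at distance d: S = L/(4πd²) = 1.05×10²⁶/(4π·(3.20×10¹⁰)²) = 8160 W/m².
For an isothermal sphere, absorbed (1−a)S·πr² = emitted σ·4πr²·T⁴, so T⁴ = (1−a)S/(4σ).
T⁴ = 1.00·8160/(4·5.67×10⁻⁸) = 3.598×10¹⁰ K⁴.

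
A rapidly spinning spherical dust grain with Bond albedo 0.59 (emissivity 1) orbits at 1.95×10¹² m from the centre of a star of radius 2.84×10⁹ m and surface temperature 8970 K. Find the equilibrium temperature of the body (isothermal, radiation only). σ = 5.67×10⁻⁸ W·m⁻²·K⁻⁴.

The star's surface emits σT_*⁴; at distance d the flux is S = σT_*⁴(R_*/d)².
S = 5.67×10⁻⁸·(8970)⁴·(2.84×10⁹/1.95×10¹²)² = 778.6 W/m².
For an isothermal sphere T⁴ = (1−a)S/(4σ) = 1.408×10⁹ K⁴.

T ≈ 194 K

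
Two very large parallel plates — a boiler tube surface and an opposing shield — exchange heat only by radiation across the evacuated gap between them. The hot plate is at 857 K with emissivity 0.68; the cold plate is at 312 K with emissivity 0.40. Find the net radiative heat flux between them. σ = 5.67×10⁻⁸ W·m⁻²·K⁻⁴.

q ≈ 10100 W/m²

For two infinite grey parallel plates, q = σ(T₁⁴ − T₂⁴)/(1/ε₁ + 1/ε₂ − 1).
T₁⁴ − T₂⁴ = 5.394×10¹¹ − 9.476×10⁹ = 5.299×10¹¹ K⁴.
1/ε₁ + 1/ε₂ − 1 = 1.471 + 2.500 − 1 = 2.971.
q = 5.67×10⁻⁸ × 5.299×10¹¹ / 2.971.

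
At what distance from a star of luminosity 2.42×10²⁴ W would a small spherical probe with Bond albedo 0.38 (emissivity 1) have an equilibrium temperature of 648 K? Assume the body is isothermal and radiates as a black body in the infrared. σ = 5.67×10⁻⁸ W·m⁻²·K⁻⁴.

d ≈ 1.73×10⁹ m

For an isothermal black-emitting sphere, (1−a)S·πr² = σ·4πr²·T⁴ ⇒ S = 4σT⁴/(1−a).
S = 4·5.67×10⁻⁸·(648)⁴/0.620 = 64500 W/m².
Flux falls as S = L/(4πd²), so d = √(L/(4πS)) = √(2.42×10²⁴/(4π·64500)).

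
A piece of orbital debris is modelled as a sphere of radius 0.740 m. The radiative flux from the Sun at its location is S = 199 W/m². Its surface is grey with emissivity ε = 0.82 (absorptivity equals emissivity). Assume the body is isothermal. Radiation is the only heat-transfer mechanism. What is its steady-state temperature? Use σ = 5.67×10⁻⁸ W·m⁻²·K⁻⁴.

T ≈ 172 K

At equilibrium, absorbed power = emitted power.
Absorbing cross-section = πr² = 1.720 m²; emitting surface = 4πr² = 6.881 m² (ratio 4).
εS·A_cross = εσ·A_surf·T⁴  ⇒  T⁴ = S/(4σ)   (ε cancels).
T⁴ = 199/(4·5.67×10⁻⁸) = 8.774×10⁸ K⁴.
T = (8.774×10⁸)^(1/4).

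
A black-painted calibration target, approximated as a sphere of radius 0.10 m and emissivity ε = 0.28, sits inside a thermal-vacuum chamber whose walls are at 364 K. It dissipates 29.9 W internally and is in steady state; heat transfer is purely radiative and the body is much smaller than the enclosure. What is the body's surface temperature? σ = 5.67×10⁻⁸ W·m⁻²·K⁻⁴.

For a small grey body in a large enclosure, net radiated power = εσA(T⁴ − T_w⁴).
Steady state: P = εσA(T⁴ − T_w⁴) with A = 4πr² = 0.1257 m².
T⁴ = P/(εσA) + T_w⁴ = 29.9/(0.28·5.67×10⁻⁸·0.1257) + (364)⁴
    = 1.499×10¹⁰ + 1.756×10¹⁰ = 3.254×10¹⁰ K⁴.

T ≈ 425 K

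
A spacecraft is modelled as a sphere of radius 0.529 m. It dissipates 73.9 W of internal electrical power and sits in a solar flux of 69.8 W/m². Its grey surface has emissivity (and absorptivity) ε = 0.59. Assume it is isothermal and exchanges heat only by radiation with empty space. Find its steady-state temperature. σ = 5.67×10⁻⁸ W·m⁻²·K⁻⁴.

At steady state, absorbed solar power + internal power = radiated power.
Absorbed: α·S·A_cross = 0.59·69.8·0.8791 = 36.21 W (cross-section πr²).
Total input = 36.21 + 73.9 = 110.1 W.
Radiated: εσ·A_surf·T⁴ with A_surf = 4πr² = 3.517 m².
T⁴ = 110.1/(0.59·5.67×10⁻⁸·3.517) = 9.359×10⁸ K⁴.

T ≈ 175 K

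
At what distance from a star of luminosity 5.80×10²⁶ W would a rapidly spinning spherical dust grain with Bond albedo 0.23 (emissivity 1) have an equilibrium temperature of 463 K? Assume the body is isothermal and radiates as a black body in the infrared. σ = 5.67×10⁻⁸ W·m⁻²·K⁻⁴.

For an isothermal black-emitting sphere, (1−a)S·πr² = σ·4πr²·T⁴ ⇒ S = 4σT⁴/(1−a).
S = 4·5.67×10⁻⁸·(463)⁴/0.770 = 13540 W/m².
Flux falls as S = L/(4πd²), so d = √(L/(4πS)) = √(5.80×10²⁶/(4π·13540)).

d ≈ 5.84×10¹⁰ m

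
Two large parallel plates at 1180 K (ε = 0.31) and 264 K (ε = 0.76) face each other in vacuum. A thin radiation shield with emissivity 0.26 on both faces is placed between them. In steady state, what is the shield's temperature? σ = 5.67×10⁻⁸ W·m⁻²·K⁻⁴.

T_s ≈ 943 K

In steady state the net flux on the hot side equals that on the cold side.
σ(T₁⁴−T_s⁴)/D₁ = σ(T_s⁴−T₂⁴)/D₂, with D₁ = 1/ε₁+1/ε_s−1 = 6.072, D₂ = 1/ε_s+1/ε₂−1 = 4.162.
Solve for T_s⁴: T_s⁴ = (D₂·T₁⁴ + D₁·T₂⁴)/(D₁+D₂) = 7.913×10¹¹ K⁴.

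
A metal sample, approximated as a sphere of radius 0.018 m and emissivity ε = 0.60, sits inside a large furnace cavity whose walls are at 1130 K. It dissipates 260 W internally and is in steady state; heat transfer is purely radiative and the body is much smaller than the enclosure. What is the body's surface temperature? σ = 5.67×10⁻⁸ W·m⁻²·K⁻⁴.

For a small grey body in a large enclosure, net radiated power = εσA(T⁴ − T_w⁴).
Steady state: P = εσA(T⁴ − T_w⁴) with A = 4πr² = 0.004072 m².
T⁴ = P/(εσA) + T_w⁴ = 260/(0.60·5.67×10⁻⁸·0.004072) + (1130)⁴
    = 1.877×10¹² + 1.630×10¹² = 3.508×10¹² K⁴.

T ≈ 1370 K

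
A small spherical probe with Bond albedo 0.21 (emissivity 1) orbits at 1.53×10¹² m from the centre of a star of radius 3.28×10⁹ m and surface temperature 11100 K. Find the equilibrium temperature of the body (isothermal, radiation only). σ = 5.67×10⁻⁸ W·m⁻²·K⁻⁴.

The star's surface emits σT_*⁴; at distance d the flux is S = σT_*⁴(R_*/d)².
S = 5.67×10⁻⁸·(11100)⁴·(3.28×10⁹/1.53×10¹²)² = 3956 W/m².
For an isothermal sphere T⁴ = (1−a)S/(4σ) = 1.378×10¹⁰ K⁴.

T ≈ 343 K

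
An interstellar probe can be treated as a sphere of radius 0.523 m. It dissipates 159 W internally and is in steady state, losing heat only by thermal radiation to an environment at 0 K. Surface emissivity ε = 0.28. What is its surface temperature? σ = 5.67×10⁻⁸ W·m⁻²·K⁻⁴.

Steady state: internal power = radiated power, P = εσA T⁴.
Radiating area A = 4πr² = 3.437 m².
T⁴ = P/(εσA) = 159/(0.28·5.67×10⁻⁸·3.437) = 2.914×10⁹ K⁴.
T = (2.914×10⁹)^(1/4).

T ≈ 232 K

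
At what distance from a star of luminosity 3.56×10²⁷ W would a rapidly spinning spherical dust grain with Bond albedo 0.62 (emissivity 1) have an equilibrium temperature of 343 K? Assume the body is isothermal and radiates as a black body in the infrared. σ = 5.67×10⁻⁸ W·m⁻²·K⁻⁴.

d ≈ 1.85×10¹¹ m

For an isothermal black-emitting sphere, (1−a)S·πr² = σ·4πr²·T⁴ ⇒ S = 4σT⁴/(1−a).
S = 4·5.67×10⁻⁸·(343)⁴/0.380 = 8261 W/m².
Flux falls as S = L/(4πd²), so d = √(L/(4πS)) = √(3.56×10²⁷/(4π·8261)).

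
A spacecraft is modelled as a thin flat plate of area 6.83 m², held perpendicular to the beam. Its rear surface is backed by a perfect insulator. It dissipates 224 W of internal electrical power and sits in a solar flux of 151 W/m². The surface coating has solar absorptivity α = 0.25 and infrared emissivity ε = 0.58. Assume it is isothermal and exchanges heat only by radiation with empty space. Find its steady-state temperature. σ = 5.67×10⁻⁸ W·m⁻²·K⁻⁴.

At steady state, absorbed solar power + internal power = radiated power.
Absorbed: α·S·A_cross = 0.25·151·6.830 = 257.8 W (cross-section A).
Total input = 257.8 + 224 = 481.8 W.
Radiated: εσ·A_surf·T⁴ with A_surf = A = 6.830 m².
T⁴ = 481.8/(0.58·5.67×10⁻⁸·6.830) = 2.145×10⁹ K⁴.

T ≈ 215 K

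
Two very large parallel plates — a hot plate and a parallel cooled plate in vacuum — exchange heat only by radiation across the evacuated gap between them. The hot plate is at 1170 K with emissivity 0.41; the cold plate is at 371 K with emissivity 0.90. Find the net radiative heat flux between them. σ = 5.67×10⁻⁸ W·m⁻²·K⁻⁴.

For two infinite grey parallel plates, q = σ(T₁⁴ − T₂⁴)/(1/ε₁ + 1/ε₂ − 1).
T₁⁴ − T₂⁴ = 1.874×10¹² − 1.895×10¹⁰ = 1.855×10¹² K⁴.
1/ε₁ + 1/ε₂ − 1 = 2.439 + 1.111 − 1 = 2.550.
q = 5.67×10⁻⁸ × 1.855×10¹² / 2.550.

q ≈ 41200 W/m²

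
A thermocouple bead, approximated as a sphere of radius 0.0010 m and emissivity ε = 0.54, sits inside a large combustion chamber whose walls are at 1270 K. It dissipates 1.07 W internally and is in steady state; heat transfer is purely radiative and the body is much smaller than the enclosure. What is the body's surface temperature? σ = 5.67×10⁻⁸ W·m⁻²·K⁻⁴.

For a small grey body in a large enclosure, net radiated power = εσA(T⁴ − T_w⁴).
Steady state: P = εσA(T⁴ − T_w⁴) with A = 4πr² = 1.257×10⁻⁵ m².
T⁴ = P/(εσA) + T_w⁴ = 1.07/(0.54·5.67×10⁻⁸·1.257×10⁻⁵) + (1270)⁴
    = 2.781×10¹² + 2.601×10¹² = 5.382×10¹² K⁴.

T ≈ 1520 K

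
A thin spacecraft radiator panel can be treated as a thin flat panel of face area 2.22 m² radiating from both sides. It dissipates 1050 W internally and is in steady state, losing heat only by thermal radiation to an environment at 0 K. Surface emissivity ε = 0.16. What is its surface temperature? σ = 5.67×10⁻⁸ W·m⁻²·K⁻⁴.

Steady state: internal power = radiated power, P = εσA T⁴.
Radiating area A = 2·2.22 = 4.440 m².
T⁴ = P/(εσA) = 1050/(0.16·5.67×10⁻⁸·4.440) = 2.607×10¹⁰ K⁴.
T = (2.607×10¹⁰)^(1/4).

T ≈ 402 K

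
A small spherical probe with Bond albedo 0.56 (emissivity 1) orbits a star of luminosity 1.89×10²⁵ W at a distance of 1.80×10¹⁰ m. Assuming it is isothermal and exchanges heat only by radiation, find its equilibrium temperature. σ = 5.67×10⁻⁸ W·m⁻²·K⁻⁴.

T ≈ 308 K

First find the stellar flux at distance d: S = L/(4πd²) = 1.89×10²⁵/(4π·(1.80×10¹⁰)²) = 4642 W/m².
For an isothermal sphere, absorbed (1−a)S·πr² = emitted σ·4πr²·T⁴, so T⁴ = (1−a)S/(4σ).
T⁴ = 0.440·4642/(4·5.67×10⁻⁸) = 9.006×10⁹ K⁴.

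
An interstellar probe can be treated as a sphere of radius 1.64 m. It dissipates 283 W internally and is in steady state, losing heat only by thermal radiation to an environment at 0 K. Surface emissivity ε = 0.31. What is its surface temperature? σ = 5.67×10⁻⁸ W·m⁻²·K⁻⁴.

T ≈ 148 K

Steady state: internal power = radiated power, P = εσA T⁴.
Radiating area A = 4πr² = 33.80 m².
T⁴ = P/(εσA) = 283/(0.31·5.67×10⁻⁸·33.80) = 4.764×10⁸ K⁴.
T = (4.764×10⁸)^(1/4).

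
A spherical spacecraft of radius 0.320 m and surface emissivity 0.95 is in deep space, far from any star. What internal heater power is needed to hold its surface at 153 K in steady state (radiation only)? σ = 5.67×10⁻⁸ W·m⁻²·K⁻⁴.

P = εσ·4πr²·T⁴.
4πr² = 1.287 m²; T⁴ = 5.480×10⁸ K⁴.
P = 0.95·5.67×10⁻⁸·1.287·5.480×10⁸.

P ≈ 38.0 W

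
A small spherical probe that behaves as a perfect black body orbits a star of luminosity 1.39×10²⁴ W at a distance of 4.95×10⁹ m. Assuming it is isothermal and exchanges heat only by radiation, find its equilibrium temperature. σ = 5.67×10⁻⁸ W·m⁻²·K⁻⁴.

T ≈ 376 K

First find the stellar flux at distance d: S = L/(4πd²) = 1.39×10²⁴/(4π·(4.95×10⁹)²) = 4514 W/m².
For an isothermal sphere, absorbed (1−a)S·πr² = emitted σ·4πr²·T⁴, so T⁴ = (1−a)S/(4σ).
T⁴ = 1.00·4514/(4·5.67×10⁻⁸) = 1.990×10¹⁰ K⁴.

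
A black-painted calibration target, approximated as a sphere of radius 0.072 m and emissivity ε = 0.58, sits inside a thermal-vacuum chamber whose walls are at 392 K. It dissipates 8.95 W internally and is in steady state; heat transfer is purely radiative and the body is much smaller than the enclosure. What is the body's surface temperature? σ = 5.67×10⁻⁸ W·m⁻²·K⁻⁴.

T ≈ 408 K

For a small grey body in a large enclosure, net radiated power = εσA(T⁴ − T_w⁴).
Steady state: P = εσA(T⁴ − T_w⁴) with A = 4πr² = 0.06514 m².
T⁴ = P/(εσA) + T_w⁴ = 8.95/(0.58·5.67×10⁻⁸·0.06514) + (392)⁴
    = 4.178×10⁹ + 2.361×10¹⁰ = 2.779×10¹⁰ K⁴.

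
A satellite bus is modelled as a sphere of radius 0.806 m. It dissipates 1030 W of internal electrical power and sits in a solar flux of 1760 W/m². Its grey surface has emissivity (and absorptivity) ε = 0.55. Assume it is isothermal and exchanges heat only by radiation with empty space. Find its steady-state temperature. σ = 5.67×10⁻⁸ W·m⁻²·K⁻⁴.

T ≈ 330 K

At steady state, absorbed solar power + internal power = radiated power.
Absorbed: α·S·A_cross = 0.55·1760·2.041 = 1976 W (cross-section πr²).
Total input = 1976 + 1030 = 3006 W.
Radiated: εσ·A_surf·T⁴ with A_surf = 4πr² = 8.164 m².
T⁴ = 3006/(0.55·5.67×10⁻⁸·8.164) = 1.181×10¹⁰ K⁴.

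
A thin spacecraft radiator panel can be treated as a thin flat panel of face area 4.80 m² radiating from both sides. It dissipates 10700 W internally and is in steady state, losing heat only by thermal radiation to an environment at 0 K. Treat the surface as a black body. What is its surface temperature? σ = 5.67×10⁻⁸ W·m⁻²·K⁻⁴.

T ≈ 374 K

Steady state: internal power = radiated power, P = εσA T⁴.
Radiating area A = 2·4.80 = 9.600 m².
T⁴ = P/(εσA) = 10700/(1.0·5.67×10⁻⁸·9.600) = 1.966×10¹⁰ K⁴.
T = (1.966×10¹⁰)^(1/4).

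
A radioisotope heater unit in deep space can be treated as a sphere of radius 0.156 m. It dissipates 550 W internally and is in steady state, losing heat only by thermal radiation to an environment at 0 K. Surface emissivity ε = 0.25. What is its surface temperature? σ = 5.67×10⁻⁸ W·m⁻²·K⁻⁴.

Steady state: internal power = radiated power, P = εσA T⁴.
Radiating area A = 4πr² = 0.3058 m².
T⁴ = P/(εσA) = 550/(0.25·5.67×10⁻⁸·0.3058) = 1.269×10¹¹ K⁴.
T = (1.269×10¹¹)^(1/4).

T ≈ 597 K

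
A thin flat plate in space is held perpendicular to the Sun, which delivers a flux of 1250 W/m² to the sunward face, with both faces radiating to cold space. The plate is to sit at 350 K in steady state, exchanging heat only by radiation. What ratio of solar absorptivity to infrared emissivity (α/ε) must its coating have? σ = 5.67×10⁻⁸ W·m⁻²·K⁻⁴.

Balance: αS·A = εσ·2A·T⁴ ⇒ α/ε = 2σT⁴/S.
α/ε = 2·5.67×10⁻⁸·(350)⁴/1250 = 2·5.67×10⁻⁸·1.501×10¹⁰/1250.

α/ε ≈ 1.36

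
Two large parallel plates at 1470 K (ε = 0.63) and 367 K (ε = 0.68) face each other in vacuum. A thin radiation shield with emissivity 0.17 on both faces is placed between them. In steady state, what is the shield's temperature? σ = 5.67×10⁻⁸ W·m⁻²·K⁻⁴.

In steady state the net flux on the hot side equals that on the cold side.
σ(T₁⁴−T_s⁴)/D₁ = σ(T_s⁴−T₂⁴)/D₂, with D₁ = 1/ε₁+1/ε_s−1 = 6.470, D₂ = 1/ε_s+1/ε₂−1 = 6.353.
Solve for T_s⁴: T_s⁴ = (D₂·T₁⁴ + D₁·T₂⁴)/(D₁+D₂) = 2.323×10¹² K⁴.

T_s ≈ 1230 K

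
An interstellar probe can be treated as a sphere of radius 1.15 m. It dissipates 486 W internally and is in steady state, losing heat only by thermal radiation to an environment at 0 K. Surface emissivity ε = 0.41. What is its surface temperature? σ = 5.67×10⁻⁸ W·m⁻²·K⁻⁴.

T ≈ 188 K

Steady state: internal power = radiated power, P = εσA T⁴.
Radiating area A = 4πr² = 16.62 m².
T⁴ = P/(εσA) = 486/(0.41·5.67×10⁻⁸·16.62) = 1.258×10⁹ K⁴.
T = (1.258×10⁹)^(1/4).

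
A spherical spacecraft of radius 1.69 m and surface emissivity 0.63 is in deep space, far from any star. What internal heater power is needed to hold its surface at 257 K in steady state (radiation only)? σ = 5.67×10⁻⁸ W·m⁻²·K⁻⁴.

P = εσ·4πr²·T⁴.
4πr² = 35.89 m²; T⁴ = 4.362×10⁹ K⁴.
P = 0.63·5.67×10⁻⁸·35.89·4.362×10⁹.

P ≈ 5590 W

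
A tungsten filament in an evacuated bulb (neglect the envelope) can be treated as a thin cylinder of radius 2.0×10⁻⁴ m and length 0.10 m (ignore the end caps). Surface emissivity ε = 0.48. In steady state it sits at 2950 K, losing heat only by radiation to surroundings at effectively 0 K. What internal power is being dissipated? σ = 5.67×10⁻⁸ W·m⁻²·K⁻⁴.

P ≈ 259 W

Steady state: P = εσA T⁴.
A = 2πrL = 1.257×10⁻⁴ m²; T⁴ = (2950)⁴ = 7.573×10¹³ K⁴.
P = 0.48 × 5.67×10⁻⁸ × 1.257×10⁻⁴ × 7.573×10¹³.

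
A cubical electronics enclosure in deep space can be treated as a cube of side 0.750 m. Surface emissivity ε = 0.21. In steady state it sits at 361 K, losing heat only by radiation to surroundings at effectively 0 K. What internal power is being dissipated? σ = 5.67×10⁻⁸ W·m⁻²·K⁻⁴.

Steady state: P = εσA T⁴.
A = 6L² = 3.375 m²; T⁴ = (361)⁴ = 1.698×10¹⁰ K⁴.
P = 0.21 × 5.67×10⁻⁸ × 3.375 × 1.698×10¹⁰.

P ≈ 683 W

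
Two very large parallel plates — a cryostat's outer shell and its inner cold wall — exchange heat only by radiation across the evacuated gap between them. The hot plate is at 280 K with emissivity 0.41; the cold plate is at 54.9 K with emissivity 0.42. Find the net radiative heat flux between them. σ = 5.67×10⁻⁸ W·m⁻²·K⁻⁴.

q ≈ 91.1 W/m²

For two infinite grey parallel plates, q = σ(T₁⁴ − T₂⁴)/(1/ε₁ + 1/ε₂ − 1).
T₁⁴ − T₂⁴ = 6.147×10⁹ − 9.084×10⁶ = 6.137×10⁹ K⁴.
1/ε₁ + 1/ε₂ − 1 = 2.439 + 2.381 − 1 = 3.820.
q = 5.67×10⁻⁸ × 6.137×10⁹ / 3.820.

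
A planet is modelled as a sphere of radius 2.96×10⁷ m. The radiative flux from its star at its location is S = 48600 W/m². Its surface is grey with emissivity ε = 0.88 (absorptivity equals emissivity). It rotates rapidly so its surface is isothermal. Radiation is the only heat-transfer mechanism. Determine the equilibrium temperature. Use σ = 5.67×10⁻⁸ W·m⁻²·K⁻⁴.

T ≈ 680 K

At equilibrium, absorbed power = emitted power.
Absorbing cross-section = πr² = 2.753×10¹⁵ m²; emitting surface = 4πr² = 1.101×10¹⁶ m² (ratio 4).
εS·A_cross = εσ·A_surf·T⁴  ⇒  T⁴ = S/(4σ)   (ε cancels).
T⁴ = 48600/(4·5.67×10⁻⁸) = 2.143×10¹¹ K⁴.
T = (2.143×10¹¹)^(1/4).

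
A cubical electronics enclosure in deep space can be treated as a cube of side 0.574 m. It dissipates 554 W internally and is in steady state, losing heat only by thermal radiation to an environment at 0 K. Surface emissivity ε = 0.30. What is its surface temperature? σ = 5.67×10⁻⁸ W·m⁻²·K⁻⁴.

Steady state: internal power = radiated power, P = εσA T⁴.
Radiating area A = 6L² = 1.977 m².
T⁴ = P/(εσA) = 554/(0.30·5.67×10⁻⁸·1.977) = 1.648×10¹⁰ K⁴.
T = (1.648×10¹⁰)^(1/4).

T ≈ 358 K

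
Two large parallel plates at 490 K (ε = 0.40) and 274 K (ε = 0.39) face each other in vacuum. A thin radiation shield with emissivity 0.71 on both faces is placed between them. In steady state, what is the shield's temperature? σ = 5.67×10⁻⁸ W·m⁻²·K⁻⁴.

T_s ≈ 423 K

In steady state the net flux on the hot side equals that on the cold side.
σ(T₁⁴−T_s⁴)/D₁ = σ(T_s⁴−T₂⁴)/D₂, with D₁ = 1/ε₁+1/ε_s−1 = 2.908, D₂ = 1/ε_s+1/ε₂−1 = 2.973.
Solve for T_s⁴: T_s⁴ = (D₂·T₁⁴ + D₁·T₂⁴)/(D₁+D₂) = 3.193×10¹⁰ K⁴.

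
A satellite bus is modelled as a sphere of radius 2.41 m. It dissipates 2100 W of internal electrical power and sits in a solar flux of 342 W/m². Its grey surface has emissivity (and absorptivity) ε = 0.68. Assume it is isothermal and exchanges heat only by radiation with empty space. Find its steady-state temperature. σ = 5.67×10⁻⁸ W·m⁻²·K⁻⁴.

T ≈ 218 K

At steady state, absorbed solar power + internal power = radiated power.
Absorbed: α·S·A_cross = 0.68·342·18.25 = 4243 W (cross-section πr²).
Total input = 4243 + 2100 = 6343 W.
Radiated: εσ·A_surf·T⁴ with A_surf = 4πr² = 72.99 m².
T⁴ = 6343/(0.68·5.67×10⁻⁸·72.99) = 2.254×10⁹ K⁴.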